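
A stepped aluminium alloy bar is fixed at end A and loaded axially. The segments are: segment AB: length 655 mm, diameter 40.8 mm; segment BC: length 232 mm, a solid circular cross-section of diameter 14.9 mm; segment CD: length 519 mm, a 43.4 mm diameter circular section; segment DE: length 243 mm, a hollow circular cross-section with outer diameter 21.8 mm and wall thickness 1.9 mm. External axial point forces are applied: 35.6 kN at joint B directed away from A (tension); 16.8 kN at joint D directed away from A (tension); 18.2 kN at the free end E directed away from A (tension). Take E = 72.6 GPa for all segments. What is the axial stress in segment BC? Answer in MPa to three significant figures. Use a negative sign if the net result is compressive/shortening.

Internal axial forces (sectioning from the free end, tension +): N_DE = 18.2 kN, N_CD = 35 kN, N_BC = 35 kN, N_AB = 70.6 kN.
A_BC = 174.4 mm².
σ_BC = N_BC/A_BC = 35000/174.4 = 200.7 MPa.

201 MPa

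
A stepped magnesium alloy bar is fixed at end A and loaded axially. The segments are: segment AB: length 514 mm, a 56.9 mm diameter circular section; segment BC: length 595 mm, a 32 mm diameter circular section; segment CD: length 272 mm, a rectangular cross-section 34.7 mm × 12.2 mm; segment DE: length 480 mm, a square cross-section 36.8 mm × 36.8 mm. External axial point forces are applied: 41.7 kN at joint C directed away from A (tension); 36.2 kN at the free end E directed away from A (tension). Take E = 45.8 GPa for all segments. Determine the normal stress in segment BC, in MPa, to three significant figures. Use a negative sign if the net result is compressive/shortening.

96.9 MPa

Internal axial forces (sectioning from the free end, tension +): N_DE = 36.2 kN, N_CD = 36.2 kN, N_BC = 77.9 kN, N_AB = 77.9 kN.
A_BC = 804.2 mm².
σ_BC = N_BC/A_BC = 77900/804.2 = 96.86 MPa.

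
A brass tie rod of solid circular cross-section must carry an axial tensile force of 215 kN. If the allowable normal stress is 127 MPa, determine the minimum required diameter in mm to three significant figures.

46.4 mm

Required area A ≥ P/σ_allow = 215000/127 = 1693 mm².
For a solid circular section, d ≥ √(4A/π) = 46.43 mm.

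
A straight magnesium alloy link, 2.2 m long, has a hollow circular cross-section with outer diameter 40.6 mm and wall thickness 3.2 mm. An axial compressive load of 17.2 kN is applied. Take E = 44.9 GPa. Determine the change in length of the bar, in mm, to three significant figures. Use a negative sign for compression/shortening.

A = 376 mm².
δ_mech = NL/(AE) = -17200·2200/(376·44900) = -2.241 mm.

-2.24 mm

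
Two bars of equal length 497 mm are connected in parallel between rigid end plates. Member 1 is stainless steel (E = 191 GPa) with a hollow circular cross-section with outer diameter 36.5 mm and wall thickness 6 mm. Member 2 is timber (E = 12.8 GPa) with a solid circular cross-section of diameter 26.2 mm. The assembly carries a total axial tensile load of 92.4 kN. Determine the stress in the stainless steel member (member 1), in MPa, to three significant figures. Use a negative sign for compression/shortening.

A_1 = 574.9 mm².
A_2 = 539.1 mm².
Equal strain + equilibrium ⇒ each member carries load in proportion to AE: A₁E₁ = 109800000 N, A₂E₂ = 6901000 N, ΣAE = 116700000 N.
σ₁ = P·E₁/ΣAE = 92400·191000/116700000 = 151.2 MPa.

151 MPa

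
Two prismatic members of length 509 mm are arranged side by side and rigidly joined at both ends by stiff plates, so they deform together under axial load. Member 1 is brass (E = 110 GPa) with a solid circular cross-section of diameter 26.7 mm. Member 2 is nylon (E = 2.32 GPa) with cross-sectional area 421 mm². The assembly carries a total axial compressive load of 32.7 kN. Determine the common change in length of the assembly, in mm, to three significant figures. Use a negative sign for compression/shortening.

A_1 = 559.9 mm².
Equal strain + equilibrium ⇒ each member carries load in proportion to AE: A₁E₁ = 61590000 N, A₂E₂ = 976700 N, ΣAE = 62570000 N.
δ = PL/ΣAE = -32700·509/62570000 = -0.266 mm.

-0.266 mm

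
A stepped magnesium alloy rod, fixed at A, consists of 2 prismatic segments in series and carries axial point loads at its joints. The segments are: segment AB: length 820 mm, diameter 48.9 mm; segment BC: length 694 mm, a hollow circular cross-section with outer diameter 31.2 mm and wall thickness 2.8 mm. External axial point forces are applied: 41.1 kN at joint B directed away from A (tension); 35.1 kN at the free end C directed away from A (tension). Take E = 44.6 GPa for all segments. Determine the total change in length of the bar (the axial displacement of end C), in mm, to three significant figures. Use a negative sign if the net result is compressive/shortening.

2.93 mm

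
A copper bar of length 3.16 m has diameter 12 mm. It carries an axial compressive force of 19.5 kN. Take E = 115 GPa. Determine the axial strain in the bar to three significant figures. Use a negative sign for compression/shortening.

-0.00150

A = 113.1 mm².
σ = N/A = -172.4 MPa; ε = σ/E = -172.4/115000 = -1.499e-03.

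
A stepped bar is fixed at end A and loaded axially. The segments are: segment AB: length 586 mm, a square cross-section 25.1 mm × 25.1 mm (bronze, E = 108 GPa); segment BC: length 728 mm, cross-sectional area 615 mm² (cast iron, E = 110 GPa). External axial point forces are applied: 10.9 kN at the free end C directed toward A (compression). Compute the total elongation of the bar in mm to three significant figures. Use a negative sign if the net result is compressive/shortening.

Internal axial forces (sectioning from the free end, tension +): N_BC = -10.9 kN, N_AB = -10.9 kN.
A_AB = 630 mm².
δ_AB = -10900·586/(630·108000) = -0.09388 mm
δ_BC = -10900·728/(615·110000) = -0.1173 mm
δ = Σδ_i = -0.2112 mm.

-0.211 mm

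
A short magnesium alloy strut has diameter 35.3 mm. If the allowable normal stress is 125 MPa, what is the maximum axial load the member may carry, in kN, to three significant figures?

A = 978.7 mm².
P_max = σ_allow · A = 125 · 978.7 = 122300 N = 122.3 kN.

122 kN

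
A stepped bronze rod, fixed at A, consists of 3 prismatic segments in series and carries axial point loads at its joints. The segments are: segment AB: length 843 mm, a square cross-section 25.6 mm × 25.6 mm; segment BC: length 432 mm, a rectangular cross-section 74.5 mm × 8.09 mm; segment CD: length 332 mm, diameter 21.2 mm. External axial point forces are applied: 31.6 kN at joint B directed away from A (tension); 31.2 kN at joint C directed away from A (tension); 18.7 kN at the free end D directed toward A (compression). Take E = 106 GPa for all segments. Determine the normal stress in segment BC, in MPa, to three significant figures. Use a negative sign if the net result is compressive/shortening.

Internal axial forces (sectioning from the free end, tension +): N_CD = -18.7 kN, N_BC = 12.5 kN, N_AB = 44.1 kN.
A_BC = 602.7 mm².
σ_BC = N_BC/A_BC = 12500/602.7 = 20.74 MPa.

20.7 MPa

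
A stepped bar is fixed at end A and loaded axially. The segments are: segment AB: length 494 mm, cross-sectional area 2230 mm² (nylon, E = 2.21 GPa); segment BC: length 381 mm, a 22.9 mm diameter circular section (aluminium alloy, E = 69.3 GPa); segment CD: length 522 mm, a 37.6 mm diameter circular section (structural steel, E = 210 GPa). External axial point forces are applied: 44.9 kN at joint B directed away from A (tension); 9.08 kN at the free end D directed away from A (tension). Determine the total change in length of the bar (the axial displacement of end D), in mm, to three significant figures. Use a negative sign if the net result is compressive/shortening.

5.55 mm

Internal axial forces (sectioning from the free end, tension +): N_CD = 9.08 kN, N_BC = 9.08 kN, N_AB = 53.98 kN.
A_BC = 411.9 mm².
A_CD = 1110 mm².
δ_AB = 53980·494/(2230·2210) = 5.411 mm
δ_BC = 9080·381/(411.9·69300) = 0.1212 mm
δ_CD = 9080·522/(1110·210000) = 0.02033 mm
δ = Σδ_i = 5.552 mm.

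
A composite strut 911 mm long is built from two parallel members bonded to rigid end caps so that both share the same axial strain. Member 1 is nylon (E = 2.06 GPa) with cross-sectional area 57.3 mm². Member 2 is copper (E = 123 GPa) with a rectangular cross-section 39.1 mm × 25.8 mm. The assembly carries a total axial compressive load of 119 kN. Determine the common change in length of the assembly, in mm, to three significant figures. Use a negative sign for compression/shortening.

A_2 = 1009 mm².
Equal strain + equilibrium ⇒ each member carries load in proportion to AE: A₁E₁ = 118000 N, A₂E₂ = 124100000 N, ΣAE = 124200000 N.
δ = PL/ΣAE = -119000·911/124200000 = -0.8729 mm.

-0.873 mm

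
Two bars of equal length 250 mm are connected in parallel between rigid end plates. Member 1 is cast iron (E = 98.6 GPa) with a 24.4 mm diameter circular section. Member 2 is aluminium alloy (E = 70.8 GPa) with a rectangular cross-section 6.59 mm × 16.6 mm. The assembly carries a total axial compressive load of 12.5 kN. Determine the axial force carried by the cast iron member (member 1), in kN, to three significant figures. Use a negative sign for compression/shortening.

A_1 = 467.6 mm².
A_2 = 109.4 mm².
Equal strain + equilibrium ⇒ each member carries load in proportion to AE: A₁E₁ = 46100000 N, A₂E₂ = 7745000 N, ΣAE = 53850000 N.
F₁ = P·A₁E₁/ΣAE = -12500·46100000/53850000 = -10700 N.

-10.7 kN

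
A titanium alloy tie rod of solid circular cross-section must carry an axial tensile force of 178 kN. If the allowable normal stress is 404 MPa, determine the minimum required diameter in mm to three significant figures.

Required area A ≥ P/σ_allow = 178000/404 = 440.6 mm².
For a solid circular section, d ≥ √(4A/π) = 23.69 mm.

23.7 mm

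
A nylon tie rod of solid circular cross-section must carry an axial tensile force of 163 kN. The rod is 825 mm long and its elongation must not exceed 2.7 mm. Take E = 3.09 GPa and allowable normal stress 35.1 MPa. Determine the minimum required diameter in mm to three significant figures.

143 mm

Required area A ≥ P/σ_allow = 163000/35.1 = 4644 mm².
For a solid circular section, d ≥ √(4A/π) = 76.89 mm.
Elongation limit: A ≥ PL/(Eδ_allow) = 163000·825/(3090·2.7) = 16120 mm² ⇒ d ≥ 143.3 mm.
The elongation limit governs.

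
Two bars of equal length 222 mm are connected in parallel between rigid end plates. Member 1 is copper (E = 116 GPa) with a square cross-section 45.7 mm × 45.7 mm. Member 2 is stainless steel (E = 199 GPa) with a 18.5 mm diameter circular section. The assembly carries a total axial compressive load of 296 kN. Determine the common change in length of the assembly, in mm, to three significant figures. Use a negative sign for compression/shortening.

A_1 = 2088 mm².
A_2 = 268.8 mm².
Equal strain + equilibrium ⇒ each member carries load in proportion to AE: A₁E₁ = 242300000 N, A₂E₂ = 53490000 N, ΣAE = 295800000 N.
δ = PL/ΣAE = -296000·222/295800000 = -0.2222 mm.

-0.222 mm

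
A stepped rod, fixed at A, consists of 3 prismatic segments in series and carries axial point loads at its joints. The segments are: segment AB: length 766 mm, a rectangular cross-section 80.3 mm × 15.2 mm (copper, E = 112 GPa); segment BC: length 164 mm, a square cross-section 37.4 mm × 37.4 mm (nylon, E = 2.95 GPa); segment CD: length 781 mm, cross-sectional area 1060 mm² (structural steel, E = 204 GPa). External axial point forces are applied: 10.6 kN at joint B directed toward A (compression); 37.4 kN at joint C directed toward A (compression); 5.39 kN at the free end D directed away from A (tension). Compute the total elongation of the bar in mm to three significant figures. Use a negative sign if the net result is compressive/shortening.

-1.49 mm

Internal axial forces (sectioning from the free end, tension +): N_CD = 5.39 kN, N_BC = -32.01 kN, N_AB = -42.61 kN.
A_AB = 1221 mm².
A_BC = 1399 mm².
δ_AB = -42610·766/(1221·112000) = -0.2388 mm
δ_BC = -32010·164/(1399·2950) = -1.272 mm
δ_CD = 5390·781/(1060·204000) = 0.01947 mm
δ = Σδ_i = -1.492 mm.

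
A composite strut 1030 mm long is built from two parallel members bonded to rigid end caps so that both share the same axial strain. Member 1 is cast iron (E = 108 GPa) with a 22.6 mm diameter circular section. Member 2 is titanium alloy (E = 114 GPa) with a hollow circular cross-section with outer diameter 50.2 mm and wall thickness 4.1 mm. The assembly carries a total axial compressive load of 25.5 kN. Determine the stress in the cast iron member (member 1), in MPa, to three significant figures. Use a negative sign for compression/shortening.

-24.8 MPa

A_1 = 401.1 mm².
A_2 = 593.8 mm².
Equal strain + equilibrium ⇒ each member carries load in proportion to AE: A₁E₁ = 43320000 N, A₂E₂ = 67690000 N, ΣAE = 111000000 N.
σ₁ = P·E₁/ΣAE = -25500·108000/111000000 = -24.81 MPa.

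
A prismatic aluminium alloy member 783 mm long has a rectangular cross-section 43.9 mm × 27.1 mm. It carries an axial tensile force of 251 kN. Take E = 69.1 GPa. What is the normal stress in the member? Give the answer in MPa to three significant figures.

A = 1190 mm².
σ = N/A = 251000/1190 = 211 MPa.

211 MPa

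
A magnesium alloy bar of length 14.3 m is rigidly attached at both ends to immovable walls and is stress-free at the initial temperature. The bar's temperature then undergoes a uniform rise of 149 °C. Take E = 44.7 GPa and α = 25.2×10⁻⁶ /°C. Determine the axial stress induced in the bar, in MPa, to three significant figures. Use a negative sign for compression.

Free thermal expansion αLΔT = 25.2e-6 · 14300 · 149 = 53.69 mm.
The walls impose strain ε = −(53.69)/14300 = -3.7548e-03; σ = Eε = 44700 · -3.7548e-03 = -167.8 MPa.

-168 MPa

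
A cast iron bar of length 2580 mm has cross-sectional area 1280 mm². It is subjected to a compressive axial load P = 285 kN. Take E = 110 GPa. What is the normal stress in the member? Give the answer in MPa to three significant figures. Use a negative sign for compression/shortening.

-223 MPa

σ = N/A = -285000/1280 = -222.7 MPa.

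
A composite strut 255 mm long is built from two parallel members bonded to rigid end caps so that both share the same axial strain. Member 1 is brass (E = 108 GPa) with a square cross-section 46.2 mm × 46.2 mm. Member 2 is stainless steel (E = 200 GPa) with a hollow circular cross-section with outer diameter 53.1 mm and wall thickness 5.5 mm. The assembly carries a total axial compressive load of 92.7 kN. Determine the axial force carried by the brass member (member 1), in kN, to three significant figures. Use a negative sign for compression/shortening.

-54.1 kN

A_1 = 2134 mm².
A_2 = 822.5 mm².
Equal strain + equilibrium ⇒ each member carries load in proportion to AE: A₁E₁ = 230500000 N, A₂E₂ = 164500000 N, ΣAE = 395000000 N.
F₁ = P·A₁E₁/ΣAE = -92700·230500000/395000000 = -54100 N.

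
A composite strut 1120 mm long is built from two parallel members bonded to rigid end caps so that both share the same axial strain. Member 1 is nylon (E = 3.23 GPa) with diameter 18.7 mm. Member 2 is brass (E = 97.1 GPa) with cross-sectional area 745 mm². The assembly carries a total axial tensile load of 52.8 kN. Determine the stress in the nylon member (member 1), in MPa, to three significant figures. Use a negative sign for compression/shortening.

A_1 = 274.6 mm².
Equal strain + equilibrium ⇒ each member carries load in proportion to AE: A₁E₁ = 887100 N, A₂E₂ = 72340000 N, ΣAE = 73230000 N.
σ₁ = P·E₁/ΣAE = 52800·3230/73230000 = 2.329 MPa.

2.33 MPa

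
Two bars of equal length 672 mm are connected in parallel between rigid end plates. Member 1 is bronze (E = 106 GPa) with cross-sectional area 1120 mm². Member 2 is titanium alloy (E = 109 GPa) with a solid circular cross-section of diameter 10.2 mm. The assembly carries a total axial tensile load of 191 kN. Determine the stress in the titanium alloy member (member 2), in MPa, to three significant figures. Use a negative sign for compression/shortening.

A_2 = 81.71 mm².
Equal strain + equilibrium ⇒ each member carries load in proportion to AE: A₁E₁ = 118700000 N, A₂E₂ = 8907000 N, ΣAE = 127600000 N.
σ₂ = P·E₂/ΣAE = 191000·109000/127600000 = 163.1 MPa.

163 MPa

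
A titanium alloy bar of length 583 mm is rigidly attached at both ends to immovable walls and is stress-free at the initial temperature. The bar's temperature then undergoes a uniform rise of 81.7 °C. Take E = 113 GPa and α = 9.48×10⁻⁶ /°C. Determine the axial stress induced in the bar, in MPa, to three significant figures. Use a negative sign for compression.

-87.5 MPa

Free thermal expansion αLΔT = 9.48e-6 · 583 · 81.7 = 0.4515 mm.
The walls impose strain ε = −(0.4515)/583 = -7.7452e-04; σ = Eε = 113000 · -7.7452e-04 = -87.52 MPa.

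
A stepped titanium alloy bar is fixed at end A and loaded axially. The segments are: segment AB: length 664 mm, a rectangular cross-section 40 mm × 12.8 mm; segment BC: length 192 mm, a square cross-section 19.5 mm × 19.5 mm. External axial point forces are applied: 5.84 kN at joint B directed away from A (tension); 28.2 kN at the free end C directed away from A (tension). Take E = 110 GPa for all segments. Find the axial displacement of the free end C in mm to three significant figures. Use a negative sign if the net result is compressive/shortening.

Internal axial forces (sectioning from the free end, tension +): N_BC = 28.2 kN, N_AB = 34.04 kN.
A_AB = 512 mm².
A_BC = 380.2 mm².
δ_AB = 34040·664/(512·110000) = 0.4013 mm
δ_BC = 28200·192/(380.2·110000) = 0.1294 mm
δ = Σδ_i = 0.5308 mm.

0.531 mm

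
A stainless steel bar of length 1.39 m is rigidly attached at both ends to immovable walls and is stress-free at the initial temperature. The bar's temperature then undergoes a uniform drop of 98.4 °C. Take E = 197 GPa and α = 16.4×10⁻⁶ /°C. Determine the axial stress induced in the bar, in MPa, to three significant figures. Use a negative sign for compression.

Free thermal expansion αLΔT = 16.4e-6 · 1390 · -98.4 = -2.243 mm.
The walls impose strain ε = −(-2.243)/1390 = 1.6138e-03; σ = Eε = 197000 · 1.6138e-03 = 317.9 MPa.

318 MPa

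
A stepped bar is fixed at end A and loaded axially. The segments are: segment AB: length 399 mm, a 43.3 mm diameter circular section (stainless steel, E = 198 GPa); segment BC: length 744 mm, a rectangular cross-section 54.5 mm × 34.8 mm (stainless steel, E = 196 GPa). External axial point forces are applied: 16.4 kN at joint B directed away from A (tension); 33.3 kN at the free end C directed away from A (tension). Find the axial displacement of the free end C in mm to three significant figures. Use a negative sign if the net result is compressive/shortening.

0.135 mm

Internal axial forces (sectioning from the free end, tension +): N_BC = 33.3 kN, N_AB = 49.7 kN.
A_AB = 1473 mm².
A_BC = 1897 mm².
δ_AB = 49700·399/(1473·198000) = 0.06801 mm
δ_BC = 33300·744/(1897·196000) = 0.06665 mm
δ = Σδ_i = 0.1347 mm.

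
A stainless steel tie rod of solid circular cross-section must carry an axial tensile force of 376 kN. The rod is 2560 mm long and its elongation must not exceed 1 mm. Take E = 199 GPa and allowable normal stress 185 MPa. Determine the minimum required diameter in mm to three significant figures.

Required area A ≥ P/σ_allow = 376000/185 = 2032 mm².
For a solid circular section, d ≥ √(4A/π) = 50.87 mm.
Elongation limit: A ≥ PL/(Eδ_allow) = 376000·2560/(199000·1) = 4837 mm² ⇒ d ≥ 78.48 mm.
The elongation limit governs.

78.5 mm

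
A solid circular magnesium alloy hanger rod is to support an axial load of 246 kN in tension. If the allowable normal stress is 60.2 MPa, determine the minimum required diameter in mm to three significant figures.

72.1 mm

Required area A ≥ P/σ_allow = 246000/60.2 = 4086 mm².
For a solid circular section, d ≥ √(4A/π) = 72.13 mm.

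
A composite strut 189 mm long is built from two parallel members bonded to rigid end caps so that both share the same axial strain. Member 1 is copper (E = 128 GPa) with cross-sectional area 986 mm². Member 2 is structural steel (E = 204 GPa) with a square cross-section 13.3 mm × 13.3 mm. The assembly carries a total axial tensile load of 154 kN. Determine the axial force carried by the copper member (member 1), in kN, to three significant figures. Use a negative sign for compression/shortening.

A_2 = 176.9 mm².
Equal strain + equilibrium ⇒ each member carries load in proportion to AE: A₁E₁ = 126200000 N, A₂E₂ = 36090000 N, ΣAE = 162300000 N.
F₁ = P·A₁E₁/ΣAE = 154000·126200000/162300000 = 119800 N.

120 kN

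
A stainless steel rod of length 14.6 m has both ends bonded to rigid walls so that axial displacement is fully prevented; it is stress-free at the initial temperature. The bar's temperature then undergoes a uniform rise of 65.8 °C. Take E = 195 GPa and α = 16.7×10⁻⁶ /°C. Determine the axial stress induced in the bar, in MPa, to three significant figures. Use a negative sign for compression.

-214 MPa

Free thermal expansion αLΔT = 16.7e-6 · 14600 · 65.8 = 16.04 mm.
The walls impose strain ε = −(16.04)/14600 = -1.0989e-03; σ = Eε = 195000 · -1.0989e-03 = -214.3 MPa.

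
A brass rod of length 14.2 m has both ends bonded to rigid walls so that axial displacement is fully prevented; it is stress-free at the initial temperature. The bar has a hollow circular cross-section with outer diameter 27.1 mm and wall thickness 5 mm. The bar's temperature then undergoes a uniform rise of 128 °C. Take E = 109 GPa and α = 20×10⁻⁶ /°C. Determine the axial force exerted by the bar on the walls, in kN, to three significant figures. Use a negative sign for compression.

Free thermal expansion αLΔT = 20e-6 · 14200 · 128 = 36.35 mm.
The walls impose strain ε = −(36.35)/14200 = -2.5600e-03; σ = Eε = 109000 · -2.5600e-03 = -279 MPa.
Wall reaction R = σ·A = -279·347.1 = -96870 N = -96.87 kN.

-96.9 kN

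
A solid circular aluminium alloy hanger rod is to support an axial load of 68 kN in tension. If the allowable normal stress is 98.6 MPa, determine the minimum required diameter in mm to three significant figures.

Required area A ≥ P/σ_allow = 68000/98.6 = 689.7 mm².
For a solid circular section, d ≥ √(4A/π) = 29.63 mm.

29.6 mm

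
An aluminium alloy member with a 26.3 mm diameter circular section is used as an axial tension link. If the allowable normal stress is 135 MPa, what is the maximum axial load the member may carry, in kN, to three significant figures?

A = 543.3 mm².
P_max = σ_allow · A = 135 · 543.3 = 73340 N = 73.34 kN.

73.3 kN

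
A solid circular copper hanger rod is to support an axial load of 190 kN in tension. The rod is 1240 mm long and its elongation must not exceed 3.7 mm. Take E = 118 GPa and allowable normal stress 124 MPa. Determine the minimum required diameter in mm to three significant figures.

Required area A ≥ P/σ_allow = 190000/124 = 1532 mm².
For a solid circular section, d ≥ √(4A/π) = 44.17 mm.
Elongation limit: A ≥ PL/(Eδ_allow) = 190000·1240/(118000·3.7) = 539.6 mm² ⇒ d ≥ 26.21 mm.
The stress limit governs.

44.2 mm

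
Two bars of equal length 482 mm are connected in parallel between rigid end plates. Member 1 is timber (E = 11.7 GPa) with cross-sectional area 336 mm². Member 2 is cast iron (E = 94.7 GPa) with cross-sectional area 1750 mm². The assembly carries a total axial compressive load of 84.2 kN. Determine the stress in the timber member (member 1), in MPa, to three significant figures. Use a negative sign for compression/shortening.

-5.81 MPa

Equal strain + equilibrium ⇒ each member carries load in proportion to AE: A₁E₁ = 3931000 N, A₂E₂ = 165700000 N, ΣAE = 169700000 N.
σ₁ = P·E₁/ΣAE = -84200·11700/169700000 = -5.807 MPa.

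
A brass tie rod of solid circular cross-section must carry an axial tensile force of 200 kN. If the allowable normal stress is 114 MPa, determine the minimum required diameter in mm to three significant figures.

Required area A ≥ P/σ_allow = 200000/114 = 1754 mm².
For a solid circular section, d ≥ √(4A/π) = 47.26 mm.

47.3 mm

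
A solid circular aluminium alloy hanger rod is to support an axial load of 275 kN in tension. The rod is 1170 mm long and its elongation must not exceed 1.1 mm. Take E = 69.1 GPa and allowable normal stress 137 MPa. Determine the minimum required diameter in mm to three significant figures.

73.4 mm

Required area A ≥ P/σ_allow = 275000/137 = 2007 mm².
For a solid circular section, d ≥ √(4A/π) = 50.55 mm.
Elongation limit: A ≥ PL/(Eδ_allow) = 275000·1170/(69100·1.1) = 4233 mm² ⇒ d ≥ 73.41 mm.
The elongation limit governs.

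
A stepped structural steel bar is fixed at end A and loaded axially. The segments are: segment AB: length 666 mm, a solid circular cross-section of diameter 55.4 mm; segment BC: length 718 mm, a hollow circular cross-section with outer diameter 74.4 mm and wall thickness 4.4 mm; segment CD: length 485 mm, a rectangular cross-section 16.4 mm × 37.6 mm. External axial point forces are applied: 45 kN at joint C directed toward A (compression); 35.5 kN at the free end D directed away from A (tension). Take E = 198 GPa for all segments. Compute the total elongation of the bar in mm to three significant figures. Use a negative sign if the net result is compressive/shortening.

Internal axial forces (sectioning from the free end, tension +): N_CD = 35.5 kN, N_BC = -9.5 kN, N_AB = -9.5 kN.
A_AB = 2411 mm².
A_BC = 967.6 mm².
A_CD = 616.6 mm².
δ_AB = -9500·666/(2411·198000) = -0.01326 mm
δ_BC = -9500·718/(967.6·198000) = -0.0356 mm
δ_CD = 35500·485/(616.6·198000) = 0.141 mm
δ = Σδ_i = 0.09216 mm.

0.0922 mm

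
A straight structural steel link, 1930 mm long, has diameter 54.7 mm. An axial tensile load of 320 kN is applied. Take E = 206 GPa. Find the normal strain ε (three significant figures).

A = 2350 mm².
σ = N/A = 136.2 MPa; ε = σ/E = 136.2/206000 = 6.610e-04.

6.61e-04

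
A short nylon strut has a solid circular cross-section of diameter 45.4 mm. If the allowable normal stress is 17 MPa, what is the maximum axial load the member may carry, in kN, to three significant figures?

A = 1619 mm².
P_max = σ_allow · A = 17 · 1619 = 27520 N = 27.52 kN.

27.5 kN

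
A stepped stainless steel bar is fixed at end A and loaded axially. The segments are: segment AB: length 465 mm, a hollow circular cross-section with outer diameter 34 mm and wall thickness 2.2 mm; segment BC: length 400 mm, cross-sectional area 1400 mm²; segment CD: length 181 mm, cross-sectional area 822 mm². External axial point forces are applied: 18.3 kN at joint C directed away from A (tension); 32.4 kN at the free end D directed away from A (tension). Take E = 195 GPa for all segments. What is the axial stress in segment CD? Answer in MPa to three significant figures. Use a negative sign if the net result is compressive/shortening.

39.4 MPa

Internal axial forces (sectioning from the free end, tension +): N_CD = 32.4 kN, N_BC = 50.7 kN, N_AB = 50.7 kN.
σ_CD = N_CD/A_CD = 32400/822 = 39.42 MPa.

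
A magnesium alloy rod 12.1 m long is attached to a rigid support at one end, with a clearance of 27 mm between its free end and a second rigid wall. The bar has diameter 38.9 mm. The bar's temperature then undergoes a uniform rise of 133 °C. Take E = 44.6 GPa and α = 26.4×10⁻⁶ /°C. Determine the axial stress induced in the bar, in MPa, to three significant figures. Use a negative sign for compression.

Free thermal expansion αLΔT = 26.4e-6 · 12100 · 133 = 42.49 mm.
The walls engage after the gap closes; constrained expansion = 42.49 − 27 = 15.49 mm.
The walls impose strain ε = −(15.49)/12100 = -1.2798e-03; σ = Eε = 44600 · -1.2798e-03 = -57.08 MPa.

-57.1 MPa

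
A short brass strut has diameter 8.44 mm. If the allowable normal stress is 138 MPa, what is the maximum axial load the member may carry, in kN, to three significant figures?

A = 55.95 mm².
P_max = σ_allow · A = 138 · 55.95 = 7721 N = 7.721 kN.

7.72 kN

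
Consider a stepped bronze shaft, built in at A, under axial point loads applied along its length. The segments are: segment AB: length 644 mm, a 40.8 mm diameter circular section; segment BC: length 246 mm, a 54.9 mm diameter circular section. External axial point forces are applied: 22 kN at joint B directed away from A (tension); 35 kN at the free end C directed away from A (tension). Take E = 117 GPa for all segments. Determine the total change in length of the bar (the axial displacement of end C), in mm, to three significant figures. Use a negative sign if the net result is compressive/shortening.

Internal axial forces (sectioning from the free end, tension +): N_BC = 35 kN, N_AB = 57 kN.
A_AB = 1307 mm².
A_BC = 2367 mm².
δ_AB = 57000·644/(1307·117000) = 0.24 mm
δ_BC = 35000·246/(2367·117000) = 0.03109 mm
δ = Σδ_i = 0.2711 mm.

0.271 mm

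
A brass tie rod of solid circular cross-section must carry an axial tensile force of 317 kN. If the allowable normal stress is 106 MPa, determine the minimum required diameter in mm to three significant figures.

Required area A ≥ P/σ_allow = 317000/106 = 2991 mm².
For a solid circular section, d ≥ √(4A/π) = 61.71 mm.

61.7 mm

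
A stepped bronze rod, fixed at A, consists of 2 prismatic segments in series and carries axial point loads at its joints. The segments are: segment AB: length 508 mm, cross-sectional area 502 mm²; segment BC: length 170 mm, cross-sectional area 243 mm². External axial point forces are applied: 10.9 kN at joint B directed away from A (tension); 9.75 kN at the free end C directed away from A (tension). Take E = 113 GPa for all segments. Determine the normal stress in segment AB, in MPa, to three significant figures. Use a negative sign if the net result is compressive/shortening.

Internal axial forces (sectioning from the free end, tension +): N_BC = 9.75 kN, N_AB = 20.65 kN.
σ_AB = N_AB/A_AB = 20650/502 = 41.14 MPa.

41.1 MPa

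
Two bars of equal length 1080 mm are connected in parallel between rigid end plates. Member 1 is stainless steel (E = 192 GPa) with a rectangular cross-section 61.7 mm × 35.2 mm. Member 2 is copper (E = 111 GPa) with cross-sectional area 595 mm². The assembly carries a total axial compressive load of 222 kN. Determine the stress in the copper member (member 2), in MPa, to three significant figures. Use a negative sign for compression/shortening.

A_1 = 2172 mm².
Equal strain + equilibrium ⇒ each member carries load in proportion to AE: A₁E₁ = 417000000 N, A₂E₂ = 66040000 N, ΣAE = 483000000 N.
σ₂ = P·E₂/ΣAE = -222000·111000/483000000 = -51.01 MPa.

-51.0 MPa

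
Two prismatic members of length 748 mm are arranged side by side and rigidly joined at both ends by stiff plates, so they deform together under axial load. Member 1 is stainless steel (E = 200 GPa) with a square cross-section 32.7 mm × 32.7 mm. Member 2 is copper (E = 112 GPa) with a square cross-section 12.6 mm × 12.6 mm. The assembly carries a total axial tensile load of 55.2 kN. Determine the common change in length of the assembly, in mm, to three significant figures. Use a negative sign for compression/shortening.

0.178 mm

A_1 = 1069 mm².
A_2 = 158.8 mm².
Equal strain + equilibrium ⇒ each member carries load in proportion to AE: A₁E₁ = 213900000 N, A₂E₂ = 17780000 N, ΣAE = 231600000 N.
δ = PL/ΣAE = 55200·748/231600000 = 0.1782 mm.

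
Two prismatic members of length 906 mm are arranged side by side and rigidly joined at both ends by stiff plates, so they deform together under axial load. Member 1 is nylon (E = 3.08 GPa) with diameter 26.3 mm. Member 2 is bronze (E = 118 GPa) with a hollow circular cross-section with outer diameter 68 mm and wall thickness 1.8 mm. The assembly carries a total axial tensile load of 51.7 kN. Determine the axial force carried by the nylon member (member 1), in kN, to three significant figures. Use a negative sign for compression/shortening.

1.89 kN

A_1 = 543.3 mm².
A_2 = 374.4 mm².
Equal strain + equilibrium ⇒ each member carries load in proportion to AE: A₁E₁ = 1673000 N, A₂E₂ = 44170000 N, ΣAE = 45850000 N.
F₁ = P·A₁E₁/ΣAE = 51700·1673000/45850000 = 1887 N.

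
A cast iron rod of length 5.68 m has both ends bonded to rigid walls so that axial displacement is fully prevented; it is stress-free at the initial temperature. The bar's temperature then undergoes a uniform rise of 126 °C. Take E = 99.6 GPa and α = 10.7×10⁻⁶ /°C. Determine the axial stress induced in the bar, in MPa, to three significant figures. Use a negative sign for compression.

-134 MPa

Free thermal expansion αLΔT = 10.7e-6 · 5680 · 126 = 7.658 mm.
The walls impose strain ε = −(7.658)/5680 = -1.3482e-03; σ = Eε = 99600 · -1.3482e-03 = -134.3 MPa.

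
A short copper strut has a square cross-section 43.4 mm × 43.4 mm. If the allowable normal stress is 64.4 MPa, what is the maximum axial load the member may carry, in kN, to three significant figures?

A = 1884 mm².
P_max = σ_allow · A = 64.4 · 1884 = 121300 N = 121.3 kN.

121 kN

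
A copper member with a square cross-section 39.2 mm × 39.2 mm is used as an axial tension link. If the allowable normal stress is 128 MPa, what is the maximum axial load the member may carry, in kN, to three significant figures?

A = 1537 mm².
P_max = σ_allow · A = 128 · 1537 = 196700 N = 196.7 kN.

197 kN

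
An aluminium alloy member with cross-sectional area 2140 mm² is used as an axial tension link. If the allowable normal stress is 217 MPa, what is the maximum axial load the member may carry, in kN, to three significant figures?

P_max = σ_allow · A = 217 · 2140 = 464400 N = 464.4 kN.

464 kN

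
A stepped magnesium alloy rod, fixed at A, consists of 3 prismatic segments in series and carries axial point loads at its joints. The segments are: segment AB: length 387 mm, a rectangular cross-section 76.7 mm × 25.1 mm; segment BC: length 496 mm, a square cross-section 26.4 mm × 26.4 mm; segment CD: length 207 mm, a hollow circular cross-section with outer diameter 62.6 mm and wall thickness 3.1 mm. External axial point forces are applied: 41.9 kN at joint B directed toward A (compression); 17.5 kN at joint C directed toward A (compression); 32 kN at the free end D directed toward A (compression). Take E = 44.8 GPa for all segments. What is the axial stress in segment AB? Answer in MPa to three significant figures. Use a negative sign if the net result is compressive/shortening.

-47.5 MPa

Internal axial forces (sectioning from the free end, tension +): N_CD = -32 kN, N_BC = -49.5 kN, N_AB = -91.4 kN.
A_AB = 1925 mm².
σ_AB = N_AB/A_AB = -91400/1925 = -47.48 MPa.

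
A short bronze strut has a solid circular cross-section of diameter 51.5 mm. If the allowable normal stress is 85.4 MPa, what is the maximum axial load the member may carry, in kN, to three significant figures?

A = 2083 mm².
P_max = σ_allow · A = 85.4 · 2083 = 177900 N = 177.9 kN.

178 kN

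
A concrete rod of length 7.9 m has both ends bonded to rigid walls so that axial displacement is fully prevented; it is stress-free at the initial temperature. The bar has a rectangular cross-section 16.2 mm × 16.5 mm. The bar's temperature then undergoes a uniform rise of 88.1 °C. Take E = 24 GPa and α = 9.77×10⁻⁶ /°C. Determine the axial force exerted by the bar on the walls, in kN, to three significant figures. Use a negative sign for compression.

Free thermal expansion αLΔT = 9.77e-6 · 7900 · 88.1 = 6.8 mm.
The walls impose strain ε = −(6.8)/7900 = -8.6074e-04; σ = Eε = 24000 · -8.6074e-04 = -20.66 MPa.
Wall reaction R = σ·A = -20.66·267.3 = -5522 N = -5.522 kN.

-5.52 kN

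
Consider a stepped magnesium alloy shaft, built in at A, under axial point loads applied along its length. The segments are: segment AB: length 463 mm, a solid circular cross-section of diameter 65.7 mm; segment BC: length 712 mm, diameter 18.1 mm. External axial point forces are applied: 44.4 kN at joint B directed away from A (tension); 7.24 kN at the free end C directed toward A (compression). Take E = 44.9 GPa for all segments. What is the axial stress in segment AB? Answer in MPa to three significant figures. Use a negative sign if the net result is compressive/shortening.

11.0 MPa

Internal axial forces (sectioning from the free end, tension +): N_BC = -7.24 kN, N_AB = 37.16 kN.
A_AB = 3390 mm².
σ_AB = N_AB/A_AB = 37160/3390 = 10.96 MPa.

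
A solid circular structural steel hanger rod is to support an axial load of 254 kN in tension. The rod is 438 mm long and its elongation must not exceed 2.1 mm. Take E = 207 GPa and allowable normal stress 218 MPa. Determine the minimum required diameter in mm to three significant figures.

38.5 mm

Required area A ≥ P/σ_allow = 254000/218 = 1165 mm².
For a solid circular section, d ≥ √(4A/π) = 38.52 mm.
Elongation limit: A ≥ PL/(Eδ_allow) = 254000·438/(207000·2.1) = 255.9 mm² ⇒ d ≥ 18.05 mm.
The stress limit governs.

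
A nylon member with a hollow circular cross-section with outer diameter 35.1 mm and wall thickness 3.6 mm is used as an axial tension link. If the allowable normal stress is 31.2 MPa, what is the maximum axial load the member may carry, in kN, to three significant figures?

11.1 kN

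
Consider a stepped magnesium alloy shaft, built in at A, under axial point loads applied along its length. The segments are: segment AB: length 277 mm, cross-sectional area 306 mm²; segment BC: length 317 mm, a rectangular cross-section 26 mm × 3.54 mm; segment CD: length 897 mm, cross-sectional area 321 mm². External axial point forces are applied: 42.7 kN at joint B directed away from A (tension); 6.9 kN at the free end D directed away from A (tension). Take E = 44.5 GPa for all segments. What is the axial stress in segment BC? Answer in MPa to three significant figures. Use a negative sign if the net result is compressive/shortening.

Internal axial forces (sectioning from the free end, tension +): N_CD = 6.9 kN, N_BC = 6.9 kN, N_AB = 49.6 kN.
A_BC = 92.04 mm².
σ_BC = N_BC/A_BC = 6900/92.04 = 74.97 MPa.

75.0 MPa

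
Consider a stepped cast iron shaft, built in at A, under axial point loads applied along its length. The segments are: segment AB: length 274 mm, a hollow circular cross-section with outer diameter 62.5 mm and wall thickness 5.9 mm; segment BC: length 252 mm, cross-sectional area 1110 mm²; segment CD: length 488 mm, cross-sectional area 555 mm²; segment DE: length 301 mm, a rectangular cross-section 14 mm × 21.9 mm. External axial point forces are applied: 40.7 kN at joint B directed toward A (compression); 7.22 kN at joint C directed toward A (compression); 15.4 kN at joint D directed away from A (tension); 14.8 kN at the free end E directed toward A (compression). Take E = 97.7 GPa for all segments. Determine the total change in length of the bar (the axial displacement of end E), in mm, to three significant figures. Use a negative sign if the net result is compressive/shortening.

-0.285 mm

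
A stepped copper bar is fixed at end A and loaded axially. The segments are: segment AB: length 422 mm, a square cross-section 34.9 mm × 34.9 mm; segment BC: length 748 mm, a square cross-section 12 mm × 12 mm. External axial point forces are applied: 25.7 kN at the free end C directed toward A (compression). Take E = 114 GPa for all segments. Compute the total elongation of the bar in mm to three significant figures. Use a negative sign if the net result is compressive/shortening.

-1.25 mm

Internal axial forces (sectioning from the free end, tension +): N_BC = -25.7 kN, N_AB = -25.7 kN.
A_AB = 1218 mm².
A_BC = 144 mm².
δ_AB = -25700·422/(1218·114000) = -0.07811 mm
δ_BC = -25700·748/(144·114000) = -1.171 mm
δ = Σδ_i = -1.249 mm.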